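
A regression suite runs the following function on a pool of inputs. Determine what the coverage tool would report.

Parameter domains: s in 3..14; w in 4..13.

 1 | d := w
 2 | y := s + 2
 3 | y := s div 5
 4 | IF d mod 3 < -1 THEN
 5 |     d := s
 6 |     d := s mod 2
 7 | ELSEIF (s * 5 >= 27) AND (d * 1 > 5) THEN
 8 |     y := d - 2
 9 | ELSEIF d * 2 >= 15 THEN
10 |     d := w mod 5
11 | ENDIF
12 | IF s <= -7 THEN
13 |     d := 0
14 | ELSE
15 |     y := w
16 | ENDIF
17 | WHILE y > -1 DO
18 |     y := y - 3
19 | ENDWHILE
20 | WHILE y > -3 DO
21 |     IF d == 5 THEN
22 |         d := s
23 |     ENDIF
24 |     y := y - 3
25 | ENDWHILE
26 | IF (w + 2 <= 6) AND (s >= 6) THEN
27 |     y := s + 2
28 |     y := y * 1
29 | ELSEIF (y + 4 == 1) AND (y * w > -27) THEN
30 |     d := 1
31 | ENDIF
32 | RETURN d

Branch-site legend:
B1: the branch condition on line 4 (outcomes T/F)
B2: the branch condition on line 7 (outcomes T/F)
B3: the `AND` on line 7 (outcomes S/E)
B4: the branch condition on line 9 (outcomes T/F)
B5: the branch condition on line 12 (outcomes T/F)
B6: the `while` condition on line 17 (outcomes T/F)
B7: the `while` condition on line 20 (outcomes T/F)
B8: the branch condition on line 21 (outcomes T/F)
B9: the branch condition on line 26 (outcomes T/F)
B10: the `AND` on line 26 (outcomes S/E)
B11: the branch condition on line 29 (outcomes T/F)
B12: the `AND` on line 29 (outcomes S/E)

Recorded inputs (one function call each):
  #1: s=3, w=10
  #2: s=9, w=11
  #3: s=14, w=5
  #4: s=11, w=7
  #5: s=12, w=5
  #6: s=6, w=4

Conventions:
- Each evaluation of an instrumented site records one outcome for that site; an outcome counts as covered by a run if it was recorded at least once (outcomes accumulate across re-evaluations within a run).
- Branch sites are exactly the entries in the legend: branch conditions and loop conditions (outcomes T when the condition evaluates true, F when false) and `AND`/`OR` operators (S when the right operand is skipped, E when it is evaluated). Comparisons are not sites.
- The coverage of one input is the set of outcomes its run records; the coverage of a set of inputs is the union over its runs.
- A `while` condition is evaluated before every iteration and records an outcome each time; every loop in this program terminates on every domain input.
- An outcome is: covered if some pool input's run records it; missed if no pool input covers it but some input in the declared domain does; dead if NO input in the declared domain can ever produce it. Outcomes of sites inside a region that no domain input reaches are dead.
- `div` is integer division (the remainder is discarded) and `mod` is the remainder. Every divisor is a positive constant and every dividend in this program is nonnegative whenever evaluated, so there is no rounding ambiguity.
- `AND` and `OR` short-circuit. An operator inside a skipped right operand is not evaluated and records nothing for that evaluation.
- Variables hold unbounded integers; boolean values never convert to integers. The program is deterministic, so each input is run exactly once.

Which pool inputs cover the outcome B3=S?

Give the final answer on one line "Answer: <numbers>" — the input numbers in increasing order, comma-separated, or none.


input #1 (s=3, w=10): records B3=S
input #2 (s=9, w=11): does not record B3=S
input #3 (s=14, w=5): does not record B3=S
input #4 (s=11, w=7): does not record B3=S
input #5 (s=12, w=5): does not record B3=S
input #6 (s=6, w=4): does not record B3=S
Answer: 1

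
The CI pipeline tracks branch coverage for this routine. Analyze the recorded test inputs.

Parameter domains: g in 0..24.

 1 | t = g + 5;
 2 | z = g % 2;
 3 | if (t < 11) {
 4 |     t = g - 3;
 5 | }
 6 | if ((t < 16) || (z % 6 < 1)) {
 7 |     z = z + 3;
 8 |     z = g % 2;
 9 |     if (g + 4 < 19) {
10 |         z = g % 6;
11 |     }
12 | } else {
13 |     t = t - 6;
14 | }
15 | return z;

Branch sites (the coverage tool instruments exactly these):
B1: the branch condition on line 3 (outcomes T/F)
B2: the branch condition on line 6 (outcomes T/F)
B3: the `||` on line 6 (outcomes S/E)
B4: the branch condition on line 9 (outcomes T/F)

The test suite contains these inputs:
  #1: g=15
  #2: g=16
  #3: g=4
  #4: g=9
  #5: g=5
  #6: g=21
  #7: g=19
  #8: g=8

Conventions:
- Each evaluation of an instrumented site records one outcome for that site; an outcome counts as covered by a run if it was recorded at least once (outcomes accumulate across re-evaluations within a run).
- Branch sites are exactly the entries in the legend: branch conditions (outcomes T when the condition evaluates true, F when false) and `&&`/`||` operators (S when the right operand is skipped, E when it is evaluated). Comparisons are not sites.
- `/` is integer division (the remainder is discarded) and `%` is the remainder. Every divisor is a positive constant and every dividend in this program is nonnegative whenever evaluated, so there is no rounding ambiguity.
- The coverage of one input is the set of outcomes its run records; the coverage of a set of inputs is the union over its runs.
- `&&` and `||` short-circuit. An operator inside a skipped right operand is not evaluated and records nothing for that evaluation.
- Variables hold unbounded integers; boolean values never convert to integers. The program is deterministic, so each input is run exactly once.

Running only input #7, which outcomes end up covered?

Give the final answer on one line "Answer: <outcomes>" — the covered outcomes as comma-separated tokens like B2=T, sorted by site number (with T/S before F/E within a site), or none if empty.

Simulating input #7 (g=19) step by step:
  B1->F, B3->E, B2->F
as a set, this run covers: B1=F, B2=F, B3=E

Answer: B1=F, B2=F, B3=E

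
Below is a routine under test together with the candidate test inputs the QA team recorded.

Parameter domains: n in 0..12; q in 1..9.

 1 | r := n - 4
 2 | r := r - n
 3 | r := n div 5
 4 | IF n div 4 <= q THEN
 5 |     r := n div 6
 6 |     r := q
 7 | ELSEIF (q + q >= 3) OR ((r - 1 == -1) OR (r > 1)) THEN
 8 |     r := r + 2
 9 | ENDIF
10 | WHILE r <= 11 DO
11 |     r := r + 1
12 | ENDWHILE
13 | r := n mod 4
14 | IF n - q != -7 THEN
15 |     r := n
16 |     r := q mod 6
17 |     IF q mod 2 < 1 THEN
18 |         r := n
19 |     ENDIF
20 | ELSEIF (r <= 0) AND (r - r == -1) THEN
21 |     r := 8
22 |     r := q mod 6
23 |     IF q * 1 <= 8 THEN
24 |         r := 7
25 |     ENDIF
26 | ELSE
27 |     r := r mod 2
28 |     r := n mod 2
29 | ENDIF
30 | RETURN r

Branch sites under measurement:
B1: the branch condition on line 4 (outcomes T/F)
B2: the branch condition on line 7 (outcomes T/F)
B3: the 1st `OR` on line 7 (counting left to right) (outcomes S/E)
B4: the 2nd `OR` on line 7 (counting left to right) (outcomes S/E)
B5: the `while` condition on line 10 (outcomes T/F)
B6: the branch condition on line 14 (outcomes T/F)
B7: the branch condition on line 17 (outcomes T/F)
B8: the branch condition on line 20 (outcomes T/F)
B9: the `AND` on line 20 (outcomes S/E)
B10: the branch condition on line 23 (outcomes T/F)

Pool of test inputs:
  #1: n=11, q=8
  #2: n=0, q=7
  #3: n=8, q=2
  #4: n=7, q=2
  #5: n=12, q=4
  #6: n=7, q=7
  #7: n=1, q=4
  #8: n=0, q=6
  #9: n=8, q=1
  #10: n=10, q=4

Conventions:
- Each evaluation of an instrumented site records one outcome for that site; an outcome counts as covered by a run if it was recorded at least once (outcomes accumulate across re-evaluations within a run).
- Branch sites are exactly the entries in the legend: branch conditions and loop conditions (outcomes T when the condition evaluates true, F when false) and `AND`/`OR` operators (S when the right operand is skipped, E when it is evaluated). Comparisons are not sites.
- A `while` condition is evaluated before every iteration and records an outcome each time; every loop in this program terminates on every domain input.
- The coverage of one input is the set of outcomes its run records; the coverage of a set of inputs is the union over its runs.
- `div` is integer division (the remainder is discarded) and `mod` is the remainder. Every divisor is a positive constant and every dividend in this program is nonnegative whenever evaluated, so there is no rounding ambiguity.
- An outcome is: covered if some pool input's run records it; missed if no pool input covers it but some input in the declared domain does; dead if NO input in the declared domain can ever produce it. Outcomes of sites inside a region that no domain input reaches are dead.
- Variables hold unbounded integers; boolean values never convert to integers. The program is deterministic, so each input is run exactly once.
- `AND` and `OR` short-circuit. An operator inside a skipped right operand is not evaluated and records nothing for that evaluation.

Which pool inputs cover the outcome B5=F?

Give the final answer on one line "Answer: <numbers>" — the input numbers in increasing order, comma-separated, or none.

input #1 (n=11, q=8): hits B5=F
input #2 (n=0, q=7): hits B5=F
input #3 (n=8, q=2): hits B5=F
input #4 (n=7, q=2): hits B5=F
input #5 (n=12, q=4): hits B5=F
input #6 (n=7, q=7): hits B5=F
input #7 (n=1, q=4): hits B5=F
input #8 (n=0, q=6): hits B5=F
input #9 (n=8, q=1): hits B5=F
input #10 (n=10, q=4): hits B5=F

Answer: 1, 2, 3, 4, 5, 6, 7, 8, 9, 10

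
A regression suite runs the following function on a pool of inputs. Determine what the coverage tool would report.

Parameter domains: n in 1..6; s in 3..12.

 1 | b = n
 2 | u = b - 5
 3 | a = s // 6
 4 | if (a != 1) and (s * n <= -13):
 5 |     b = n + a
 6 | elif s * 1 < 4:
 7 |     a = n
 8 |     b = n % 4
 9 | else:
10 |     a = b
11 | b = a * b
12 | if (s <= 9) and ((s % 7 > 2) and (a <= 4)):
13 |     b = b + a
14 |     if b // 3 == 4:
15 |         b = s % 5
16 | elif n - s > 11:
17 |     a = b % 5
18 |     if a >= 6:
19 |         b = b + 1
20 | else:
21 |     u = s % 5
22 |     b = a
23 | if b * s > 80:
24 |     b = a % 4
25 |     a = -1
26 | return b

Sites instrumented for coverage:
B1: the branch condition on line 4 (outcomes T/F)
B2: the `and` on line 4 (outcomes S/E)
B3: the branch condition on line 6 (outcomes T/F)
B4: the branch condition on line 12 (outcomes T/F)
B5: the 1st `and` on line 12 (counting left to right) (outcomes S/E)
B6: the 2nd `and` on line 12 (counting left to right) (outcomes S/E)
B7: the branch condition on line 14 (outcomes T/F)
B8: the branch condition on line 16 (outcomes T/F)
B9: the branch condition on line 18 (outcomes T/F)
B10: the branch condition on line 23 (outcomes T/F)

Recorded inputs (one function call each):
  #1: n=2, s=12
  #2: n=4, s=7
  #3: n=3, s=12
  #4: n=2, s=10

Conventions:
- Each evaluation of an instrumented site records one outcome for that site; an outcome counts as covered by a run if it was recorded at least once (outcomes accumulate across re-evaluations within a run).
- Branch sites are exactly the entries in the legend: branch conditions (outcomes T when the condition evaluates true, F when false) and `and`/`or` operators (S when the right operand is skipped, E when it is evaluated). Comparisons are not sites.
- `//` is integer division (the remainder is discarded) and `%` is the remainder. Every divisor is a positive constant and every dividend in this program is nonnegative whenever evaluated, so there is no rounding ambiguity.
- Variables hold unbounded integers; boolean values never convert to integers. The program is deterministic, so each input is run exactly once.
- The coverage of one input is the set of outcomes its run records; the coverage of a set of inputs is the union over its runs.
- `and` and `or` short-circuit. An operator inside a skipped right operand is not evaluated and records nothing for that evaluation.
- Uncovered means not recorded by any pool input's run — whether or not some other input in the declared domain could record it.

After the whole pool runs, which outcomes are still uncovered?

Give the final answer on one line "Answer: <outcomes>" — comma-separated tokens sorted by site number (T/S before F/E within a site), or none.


#1 (n=2, s=12) -> covered: B1=F, B2=E, B3=F, B4=F, B5=S, B8=F, B10=F
#2 (n=4, s=7) -> covered: B1=F, B2=S, B3=F, B4=F, B5=E, B6=S, B8=F, B10=F
#3 (n=3, s=12) -> covered: B1=F, B2=E, B3=F, B4=F, B5=S, B8=F, B10=F
#4 (n=2, s=10) -> covered: B1=F, B2=S, B3=F, B4=F, B5=S, B8=F, B10=F
union over the pool: B1=F, B2=S, B2=E, B3=F, B4=F, B5=S, B5=E, B6=S, B8=F, B10=F
uncovered (10 of 20): B1=T, B3=T, B4=T, B6=E, B7=T, B7=F, B8=T, B9=T, B9=F, B10=T
Answer: B1=T, B3=T, B4=T, B6=E, B7=T, B7=F, B8=T, B9=T, B9=F, B10=T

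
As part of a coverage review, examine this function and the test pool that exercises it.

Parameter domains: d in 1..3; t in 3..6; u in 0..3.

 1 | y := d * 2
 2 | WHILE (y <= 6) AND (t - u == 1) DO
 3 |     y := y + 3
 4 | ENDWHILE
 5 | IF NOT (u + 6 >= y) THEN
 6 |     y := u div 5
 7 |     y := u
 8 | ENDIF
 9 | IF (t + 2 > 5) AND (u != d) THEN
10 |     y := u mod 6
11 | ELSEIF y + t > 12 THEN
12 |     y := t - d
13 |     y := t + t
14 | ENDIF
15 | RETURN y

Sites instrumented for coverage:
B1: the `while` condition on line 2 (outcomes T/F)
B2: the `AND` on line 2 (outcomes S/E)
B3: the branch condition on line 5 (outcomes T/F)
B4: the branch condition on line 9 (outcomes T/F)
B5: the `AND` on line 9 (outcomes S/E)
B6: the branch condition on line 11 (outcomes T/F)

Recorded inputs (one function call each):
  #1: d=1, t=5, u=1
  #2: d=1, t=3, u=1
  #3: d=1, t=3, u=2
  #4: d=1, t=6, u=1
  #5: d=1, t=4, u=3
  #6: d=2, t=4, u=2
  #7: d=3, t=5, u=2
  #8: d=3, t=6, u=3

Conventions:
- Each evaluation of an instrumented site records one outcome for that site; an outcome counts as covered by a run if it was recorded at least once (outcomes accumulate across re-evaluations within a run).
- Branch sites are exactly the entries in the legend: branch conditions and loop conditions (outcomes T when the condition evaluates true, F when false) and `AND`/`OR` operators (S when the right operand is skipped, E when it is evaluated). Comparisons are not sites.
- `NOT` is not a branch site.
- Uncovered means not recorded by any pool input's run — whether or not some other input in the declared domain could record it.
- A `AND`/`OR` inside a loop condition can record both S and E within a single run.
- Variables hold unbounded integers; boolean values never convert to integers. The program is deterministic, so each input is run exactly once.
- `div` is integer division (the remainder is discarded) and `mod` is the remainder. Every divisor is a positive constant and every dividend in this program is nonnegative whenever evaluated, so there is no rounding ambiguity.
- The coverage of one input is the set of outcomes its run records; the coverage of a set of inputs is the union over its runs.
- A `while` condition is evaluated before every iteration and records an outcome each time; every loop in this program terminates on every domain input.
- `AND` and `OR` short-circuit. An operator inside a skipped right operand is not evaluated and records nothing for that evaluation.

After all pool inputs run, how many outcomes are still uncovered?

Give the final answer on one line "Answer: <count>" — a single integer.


input #1 (d=1, t=5, u=1): events B2->E, B1->F, B3->F, B5->E, B4->F, B6->F; covers B1=F, B2=E, B3=F, B4=F, B5=E, B6=F
input #2 (d=1, t=3, u=1): events B2->E, B1->F, B3->F, B5->S, B4->F, B6->F; covers B1=F, B2=E, B3=F, B4=F, B5=S, B6=F
input #3 (d=1, t=3, u=2): events B2->E, B1->T, B2->E, B1->T, B2->S, B1->F, B3->F, B5->S, B4->F, B6->F; covers B1=T, B1=F, B2=S, B2=E, B3=F, B4=F, B5=S, B6=F
input #4 (d=1, t=6, u=1): events B2->E, B1->F, B3->F, B5->E, B4->F, B6->F; covers B1=F, B2=E, B3=F, B4=F, B5=E, B6=F
input #5 (d=1, t=4, u=3): events B2->E, B1->T, B2->E, B1->T, B2->S, B1->F, B3->F, B5->E, B4->T; covers B1=T, B1=F, B2=S, B2=E, B3=F, B4=T, B5=E
input #6 (d=2, t=4, u=2): events B2->E, B1->F, B3->F, B5->E, B4->F, B6->F; covers B1=F, B2=E, B3=F, B4=F, B5=E, B6=F
input #7 (d=3, t=5, u=2): events B2->E, B1->F, B3->F, B5->E, B4->T; covers B1=F, B2=E, B3=F, B4=T, B5=E
input #8 (d=3, t=6, u=3): events B2->E, B1->F, B3->F, B5->E, B4->F, B6->F; covers B1=F, B2=E, B3=F, B4=F, B5=E, B6=F
union over the pool: B1=T, B1=F, B2=S, B2=E, B3=F, B4=T, B4=F, B5=S, B5=E, B6=F
uncovered (2 of 12): B3=T, B6=T
Answer: 2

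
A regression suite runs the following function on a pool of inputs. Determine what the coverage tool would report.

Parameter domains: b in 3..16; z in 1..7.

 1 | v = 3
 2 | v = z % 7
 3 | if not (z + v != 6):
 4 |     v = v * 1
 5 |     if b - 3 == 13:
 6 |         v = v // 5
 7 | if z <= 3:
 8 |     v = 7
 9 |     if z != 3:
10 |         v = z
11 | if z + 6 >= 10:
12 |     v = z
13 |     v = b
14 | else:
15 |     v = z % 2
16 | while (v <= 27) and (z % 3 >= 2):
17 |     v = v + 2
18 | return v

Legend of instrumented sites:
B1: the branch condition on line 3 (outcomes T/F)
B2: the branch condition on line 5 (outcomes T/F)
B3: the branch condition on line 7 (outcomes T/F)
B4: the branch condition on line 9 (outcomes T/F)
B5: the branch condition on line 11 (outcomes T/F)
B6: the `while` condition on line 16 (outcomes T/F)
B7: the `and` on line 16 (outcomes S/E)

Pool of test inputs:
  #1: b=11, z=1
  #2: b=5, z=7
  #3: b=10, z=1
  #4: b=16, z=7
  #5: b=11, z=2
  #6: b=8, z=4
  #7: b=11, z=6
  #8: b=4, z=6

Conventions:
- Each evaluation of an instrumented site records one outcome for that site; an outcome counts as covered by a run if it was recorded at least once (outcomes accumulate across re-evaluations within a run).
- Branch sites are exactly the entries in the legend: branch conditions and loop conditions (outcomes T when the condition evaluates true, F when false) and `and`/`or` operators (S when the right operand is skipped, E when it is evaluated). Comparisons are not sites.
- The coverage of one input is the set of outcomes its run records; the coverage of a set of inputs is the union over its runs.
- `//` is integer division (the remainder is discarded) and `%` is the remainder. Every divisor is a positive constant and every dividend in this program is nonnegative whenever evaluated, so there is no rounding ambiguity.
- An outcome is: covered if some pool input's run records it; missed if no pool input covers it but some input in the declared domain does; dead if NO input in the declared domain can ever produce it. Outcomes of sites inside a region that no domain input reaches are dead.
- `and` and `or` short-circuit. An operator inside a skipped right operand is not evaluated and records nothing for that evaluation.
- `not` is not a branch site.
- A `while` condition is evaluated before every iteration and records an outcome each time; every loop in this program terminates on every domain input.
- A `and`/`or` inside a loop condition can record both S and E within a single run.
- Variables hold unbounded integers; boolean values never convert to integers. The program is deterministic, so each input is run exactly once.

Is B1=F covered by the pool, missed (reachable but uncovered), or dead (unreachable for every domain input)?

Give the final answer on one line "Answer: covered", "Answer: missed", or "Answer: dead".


B1=F is recorded by pool input(s) 1, 2, 3, 4, 5, 6, 7, 8 -> covered
Answer: covered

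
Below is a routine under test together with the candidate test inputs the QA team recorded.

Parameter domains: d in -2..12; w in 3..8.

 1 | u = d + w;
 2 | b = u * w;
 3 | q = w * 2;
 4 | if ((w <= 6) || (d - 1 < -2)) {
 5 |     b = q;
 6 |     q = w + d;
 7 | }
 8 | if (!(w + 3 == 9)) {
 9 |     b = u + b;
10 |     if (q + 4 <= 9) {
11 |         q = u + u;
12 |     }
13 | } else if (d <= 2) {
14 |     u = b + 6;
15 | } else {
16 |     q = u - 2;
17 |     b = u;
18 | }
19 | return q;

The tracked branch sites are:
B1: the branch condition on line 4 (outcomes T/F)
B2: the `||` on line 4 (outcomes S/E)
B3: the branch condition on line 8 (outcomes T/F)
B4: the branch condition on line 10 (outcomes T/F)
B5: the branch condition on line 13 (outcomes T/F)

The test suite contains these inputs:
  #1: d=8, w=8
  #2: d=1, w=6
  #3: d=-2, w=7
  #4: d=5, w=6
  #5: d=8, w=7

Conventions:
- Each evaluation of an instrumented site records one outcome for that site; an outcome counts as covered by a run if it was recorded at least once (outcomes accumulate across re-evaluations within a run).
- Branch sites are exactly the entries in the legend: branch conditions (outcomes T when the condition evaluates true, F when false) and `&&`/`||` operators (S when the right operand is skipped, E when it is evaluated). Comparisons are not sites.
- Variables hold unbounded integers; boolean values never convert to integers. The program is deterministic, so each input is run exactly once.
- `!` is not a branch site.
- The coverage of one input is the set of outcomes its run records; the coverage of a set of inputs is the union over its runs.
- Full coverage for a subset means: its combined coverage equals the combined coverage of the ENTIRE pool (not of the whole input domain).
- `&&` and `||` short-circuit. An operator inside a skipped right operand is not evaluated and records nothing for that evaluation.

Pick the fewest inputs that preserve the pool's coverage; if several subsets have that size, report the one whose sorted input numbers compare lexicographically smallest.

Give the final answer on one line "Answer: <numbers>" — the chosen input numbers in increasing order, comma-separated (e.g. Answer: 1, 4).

test 1 (d=8, w=8) fires B2->E, B1->F, B3->T, B4->F; hits B1=F, B2=E, B3=T, B4=F
test 2 (d=1, w=6) fires B2->S, B1->T, B3->F, B5->T; hits B1=T, B2=S, B3=F, B5=T
test 3 (d=-2, w=7) fires B2->E, B1->T, B3->T, B4->T; hits B1=T, B2=E, B3=T, B4=T
test 4 (d=5, w=6) fires B2->S, B1->T, B3->F, B5->F; hits B1=T, B2=S, B3=F, B5=F
test 5 (d=8, w=7) fires B2->E, B1->F, B3->T, B4->F; hits B1=F, B2=E, B3=T, B4=F
the full pool covers 10 outcomes: B1=T, B1=F, B2=S, B2=E, B3=T, B3=F, B4=T, B4=F, B5=T, B5=F
checked all size-1 subsets: none covers 10 outcomes (max 4/10)
checked all size-2 subsets: none covers 10 outcomes (max 8/10)
checked all size-3 subsets: none covers 10 outcomes (max 9/10)
the canonical winner is {1, 2, 3, 4}: size 4, full 10-outcome coverage, earliest index list among size-4 covers

Answer: 1, 2, 3, 4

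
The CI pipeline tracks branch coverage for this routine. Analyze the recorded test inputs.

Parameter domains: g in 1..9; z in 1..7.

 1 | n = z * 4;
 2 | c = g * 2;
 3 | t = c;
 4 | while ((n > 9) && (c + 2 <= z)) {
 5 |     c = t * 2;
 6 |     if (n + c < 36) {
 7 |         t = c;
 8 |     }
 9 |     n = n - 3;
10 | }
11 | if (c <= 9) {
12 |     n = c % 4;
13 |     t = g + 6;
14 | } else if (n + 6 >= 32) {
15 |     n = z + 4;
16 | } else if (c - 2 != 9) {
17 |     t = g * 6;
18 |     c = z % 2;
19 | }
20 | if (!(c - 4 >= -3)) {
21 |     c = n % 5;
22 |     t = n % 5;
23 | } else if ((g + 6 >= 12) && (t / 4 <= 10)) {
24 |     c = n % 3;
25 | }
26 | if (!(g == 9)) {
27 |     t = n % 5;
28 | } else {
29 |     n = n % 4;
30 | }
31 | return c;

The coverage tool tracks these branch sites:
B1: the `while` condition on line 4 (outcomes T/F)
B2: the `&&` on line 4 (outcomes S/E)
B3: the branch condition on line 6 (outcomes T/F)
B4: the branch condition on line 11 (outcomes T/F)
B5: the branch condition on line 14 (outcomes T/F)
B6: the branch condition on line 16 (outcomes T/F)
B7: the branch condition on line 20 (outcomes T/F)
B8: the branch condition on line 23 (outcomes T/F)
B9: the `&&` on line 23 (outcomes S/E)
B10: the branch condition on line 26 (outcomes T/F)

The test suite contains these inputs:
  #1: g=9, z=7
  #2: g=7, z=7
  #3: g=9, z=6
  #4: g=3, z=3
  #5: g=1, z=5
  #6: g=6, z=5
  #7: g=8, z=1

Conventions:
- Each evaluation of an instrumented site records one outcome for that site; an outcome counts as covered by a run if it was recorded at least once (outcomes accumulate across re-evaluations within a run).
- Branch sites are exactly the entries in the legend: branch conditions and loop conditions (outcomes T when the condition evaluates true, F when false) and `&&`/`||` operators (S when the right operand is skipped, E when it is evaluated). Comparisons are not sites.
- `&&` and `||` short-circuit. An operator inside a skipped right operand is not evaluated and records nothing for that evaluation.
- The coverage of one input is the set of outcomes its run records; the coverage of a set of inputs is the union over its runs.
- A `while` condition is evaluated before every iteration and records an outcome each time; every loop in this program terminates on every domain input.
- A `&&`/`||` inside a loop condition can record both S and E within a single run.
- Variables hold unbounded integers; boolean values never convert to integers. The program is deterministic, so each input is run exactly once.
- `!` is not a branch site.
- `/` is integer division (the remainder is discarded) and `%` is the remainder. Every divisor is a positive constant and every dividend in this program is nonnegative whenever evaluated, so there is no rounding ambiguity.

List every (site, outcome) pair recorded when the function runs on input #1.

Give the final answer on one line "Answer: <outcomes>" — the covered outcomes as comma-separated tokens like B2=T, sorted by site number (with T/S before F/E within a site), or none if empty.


Tracing the run of input #1 (g=9, z=7):
  B2->E, B1->F, B4->F, B5->T, B7->F, B9->E, B8->T, B10->F
deduplicating events, the covered set is: B1=F, B2=E, B4=F, B5=T, B7=F, B8=T, B9=E, B10=F
Answer: B1=F, B2=E, B4=F, B5=T, B7=F, B8=T, B9=E, B10=F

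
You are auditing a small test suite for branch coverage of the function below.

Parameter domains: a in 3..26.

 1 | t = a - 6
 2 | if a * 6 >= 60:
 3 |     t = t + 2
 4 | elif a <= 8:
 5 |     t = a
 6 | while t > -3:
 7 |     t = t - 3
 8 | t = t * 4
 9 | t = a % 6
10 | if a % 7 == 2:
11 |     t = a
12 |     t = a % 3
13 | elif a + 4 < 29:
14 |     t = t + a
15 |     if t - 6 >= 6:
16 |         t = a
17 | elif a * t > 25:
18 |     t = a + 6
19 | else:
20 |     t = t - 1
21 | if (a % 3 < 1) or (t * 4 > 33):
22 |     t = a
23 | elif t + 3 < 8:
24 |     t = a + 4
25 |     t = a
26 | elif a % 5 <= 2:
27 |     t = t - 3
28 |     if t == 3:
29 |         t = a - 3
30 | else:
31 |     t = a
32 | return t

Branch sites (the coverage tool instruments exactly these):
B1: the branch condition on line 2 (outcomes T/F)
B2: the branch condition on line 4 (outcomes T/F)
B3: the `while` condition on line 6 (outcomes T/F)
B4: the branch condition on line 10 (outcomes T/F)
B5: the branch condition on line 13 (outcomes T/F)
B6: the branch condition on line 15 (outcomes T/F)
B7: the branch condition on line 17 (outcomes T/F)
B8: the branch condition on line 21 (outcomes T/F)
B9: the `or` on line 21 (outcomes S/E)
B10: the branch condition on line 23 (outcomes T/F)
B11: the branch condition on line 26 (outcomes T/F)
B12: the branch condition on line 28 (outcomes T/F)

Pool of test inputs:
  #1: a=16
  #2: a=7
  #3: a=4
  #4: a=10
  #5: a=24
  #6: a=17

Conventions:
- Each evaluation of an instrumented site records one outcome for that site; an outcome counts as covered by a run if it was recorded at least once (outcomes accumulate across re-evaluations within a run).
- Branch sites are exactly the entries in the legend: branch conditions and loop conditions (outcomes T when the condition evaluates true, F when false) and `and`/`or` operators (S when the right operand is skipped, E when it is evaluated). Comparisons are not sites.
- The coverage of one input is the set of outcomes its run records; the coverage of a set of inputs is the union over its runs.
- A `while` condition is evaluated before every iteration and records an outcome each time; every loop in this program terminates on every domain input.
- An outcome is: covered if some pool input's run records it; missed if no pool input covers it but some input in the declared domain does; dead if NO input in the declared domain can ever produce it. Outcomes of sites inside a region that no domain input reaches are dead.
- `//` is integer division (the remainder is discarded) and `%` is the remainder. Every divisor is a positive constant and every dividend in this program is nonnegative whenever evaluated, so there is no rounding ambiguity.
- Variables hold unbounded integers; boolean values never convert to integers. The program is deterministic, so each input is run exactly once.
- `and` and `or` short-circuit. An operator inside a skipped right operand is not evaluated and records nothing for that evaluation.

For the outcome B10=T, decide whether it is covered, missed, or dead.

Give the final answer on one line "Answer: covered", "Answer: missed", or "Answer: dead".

B10=T is recorded by pool input(s) 1 -> covered

Answer: covered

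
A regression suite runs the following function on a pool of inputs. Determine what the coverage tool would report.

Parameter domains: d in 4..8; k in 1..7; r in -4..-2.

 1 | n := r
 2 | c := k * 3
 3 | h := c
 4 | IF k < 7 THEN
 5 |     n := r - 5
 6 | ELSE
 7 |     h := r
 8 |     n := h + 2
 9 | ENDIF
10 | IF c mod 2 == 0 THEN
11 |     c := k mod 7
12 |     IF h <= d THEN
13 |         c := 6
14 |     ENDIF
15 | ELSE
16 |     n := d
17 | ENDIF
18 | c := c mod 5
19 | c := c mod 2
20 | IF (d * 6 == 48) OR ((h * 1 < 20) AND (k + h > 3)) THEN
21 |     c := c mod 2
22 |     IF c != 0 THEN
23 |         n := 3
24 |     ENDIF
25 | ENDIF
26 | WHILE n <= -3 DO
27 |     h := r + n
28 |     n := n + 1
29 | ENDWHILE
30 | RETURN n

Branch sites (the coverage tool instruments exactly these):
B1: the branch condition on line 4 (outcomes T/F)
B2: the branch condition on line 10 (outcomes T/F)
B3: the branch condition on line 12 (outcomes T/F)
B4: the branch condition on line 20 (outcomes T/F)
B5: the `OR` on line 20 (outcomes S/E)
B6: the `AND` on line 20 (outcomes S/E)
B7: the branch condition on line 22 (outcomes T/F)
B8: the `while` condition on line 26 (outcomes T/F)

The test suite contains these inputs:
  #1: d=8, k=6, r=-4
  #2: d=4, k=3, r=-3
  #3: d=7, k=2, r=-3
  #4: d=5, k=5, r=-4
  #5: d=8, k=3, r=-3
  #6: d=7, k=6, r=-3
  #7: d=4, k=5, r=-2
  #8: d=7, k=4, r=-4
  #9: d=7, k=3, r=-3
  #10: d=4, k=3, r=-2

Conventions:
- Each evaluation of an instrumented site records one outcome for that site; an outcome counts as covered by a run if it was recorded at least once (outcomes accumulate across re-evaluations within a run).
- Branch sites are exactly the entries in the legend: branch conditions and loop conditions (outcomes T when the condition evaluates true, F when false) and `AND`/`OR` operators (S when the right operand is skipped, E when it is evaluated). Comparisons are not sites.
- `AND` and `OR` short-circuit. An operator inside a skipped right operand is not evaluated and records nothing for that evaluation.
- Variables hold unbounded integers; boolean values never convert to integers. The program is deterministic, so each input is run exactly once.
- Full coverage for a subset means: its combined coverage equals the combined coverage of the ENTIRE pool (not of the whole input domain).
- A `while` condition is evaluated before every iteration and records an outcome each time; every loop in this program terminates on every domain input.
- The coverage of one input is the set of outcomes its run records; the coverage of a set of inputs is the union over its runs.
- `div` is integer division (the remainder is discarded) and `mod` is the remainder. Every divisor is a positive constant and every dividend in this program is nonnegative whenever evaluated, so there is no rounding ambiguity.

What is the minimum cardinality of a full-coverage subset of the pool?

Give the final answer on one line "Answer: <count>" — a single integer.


#1 (d=8, k=6, r=-4) -> B1->T, B2->T, B3->F, B5->S, B4->T, B7->T, B8->F; covered: B1=T, B2=T, B3=F, B4=T, B5=S, B7=T, B8=F
#2 (d=4, k=3, r=-3) -> B1->T, B2->F, B5->E, B6->E, B4->T, B7->F, B8->F; covered: B1=T, B2=F, B4=T, B5=E, B6=E, B7=F, B8=F
#3 (d=7, k=2, r=-3) -> B1->T, B2->T, B3->T, B5->E, B6->E, B4->T, B7->T, B8->F; covered: B1=T, B2=T, B3=T, B4=T, B5=E, B6=E, B7=T, B8=F
#4 (d=5, k=5, r=-4) -> B1->T, B2->F, B5->E, B6->E, B4->T, B7->F, B8->F; covered: B1=T, B2=F, B4=T, B5=E, B6=E, B7=F, B8=F
#5 (d=8, k=3, r=-3) -> B1->T, B2->F, B5->S, B4->T, B7->F, B8->F; covered: B1=T, B2=F, B4=T, B5=S, B7=F, B8=F
#6 (d=7, k=6, r=-3) -> B1->T, B2->T, B3->F, B5->E, B6->E, B4->T, B7->T, B8->F; covered: B1=T, B2=T, B3=F, B4=T, B5=E, B6=E, B7=T, B8=F
#7 (d=4, k=5, r=-2) -> B1->T, B2->F, B5->E, B6->E, B4->T, B7->F, B8->F; covered: B1=T, B2=F, B4=T, B5=E, B6=E, B7=F, B8=F
#8 (d=7, k=4, r=-4) -> B1->T, B2->T, B3->F, B5->E, B6->E, B4->T, B7->F, B8->T, B8->T, B8->T, B8->T, B8->T, B8->T, B8->T, ...; covered: B1=T, B2=T, B3=F, B4=T, B5=E, B6=E, B7=F, B8=T, B8=F
#9 (d=7, k=3, r=-3) -> B1->T, B2->F, B5->E, B6->E, B4->T, B7->F, B8->F; covered: B1=T, B2=F, B4=T, B5=E, B6=E, B7=F, B8=F
#10 (d=4, k=3, r=-2) -> B1->T, B2->F, B5->E, B6->E, B4->T, B7->F, B8->F; covered: B1=T, B2=F, B4=T, B5=E, B6=E, B7=F, B8=F
union over all inputs: B1=T, B2=T, B2=F, B3=T, B3=F, B4=T, B5=S, B5=E, B6=E, B7=T, B7=F, B8=T, B8=F (13 outcomes)
size 1 is not enough: best union over all size-1 subsets is 9/13
size 2 is not enough: best union over all size-2 subsets is 11/13
the canonical winner is {3, 5, 8}: size 3, full 13-outcome coverage, earliest index list among size-3 covers
Answer: 3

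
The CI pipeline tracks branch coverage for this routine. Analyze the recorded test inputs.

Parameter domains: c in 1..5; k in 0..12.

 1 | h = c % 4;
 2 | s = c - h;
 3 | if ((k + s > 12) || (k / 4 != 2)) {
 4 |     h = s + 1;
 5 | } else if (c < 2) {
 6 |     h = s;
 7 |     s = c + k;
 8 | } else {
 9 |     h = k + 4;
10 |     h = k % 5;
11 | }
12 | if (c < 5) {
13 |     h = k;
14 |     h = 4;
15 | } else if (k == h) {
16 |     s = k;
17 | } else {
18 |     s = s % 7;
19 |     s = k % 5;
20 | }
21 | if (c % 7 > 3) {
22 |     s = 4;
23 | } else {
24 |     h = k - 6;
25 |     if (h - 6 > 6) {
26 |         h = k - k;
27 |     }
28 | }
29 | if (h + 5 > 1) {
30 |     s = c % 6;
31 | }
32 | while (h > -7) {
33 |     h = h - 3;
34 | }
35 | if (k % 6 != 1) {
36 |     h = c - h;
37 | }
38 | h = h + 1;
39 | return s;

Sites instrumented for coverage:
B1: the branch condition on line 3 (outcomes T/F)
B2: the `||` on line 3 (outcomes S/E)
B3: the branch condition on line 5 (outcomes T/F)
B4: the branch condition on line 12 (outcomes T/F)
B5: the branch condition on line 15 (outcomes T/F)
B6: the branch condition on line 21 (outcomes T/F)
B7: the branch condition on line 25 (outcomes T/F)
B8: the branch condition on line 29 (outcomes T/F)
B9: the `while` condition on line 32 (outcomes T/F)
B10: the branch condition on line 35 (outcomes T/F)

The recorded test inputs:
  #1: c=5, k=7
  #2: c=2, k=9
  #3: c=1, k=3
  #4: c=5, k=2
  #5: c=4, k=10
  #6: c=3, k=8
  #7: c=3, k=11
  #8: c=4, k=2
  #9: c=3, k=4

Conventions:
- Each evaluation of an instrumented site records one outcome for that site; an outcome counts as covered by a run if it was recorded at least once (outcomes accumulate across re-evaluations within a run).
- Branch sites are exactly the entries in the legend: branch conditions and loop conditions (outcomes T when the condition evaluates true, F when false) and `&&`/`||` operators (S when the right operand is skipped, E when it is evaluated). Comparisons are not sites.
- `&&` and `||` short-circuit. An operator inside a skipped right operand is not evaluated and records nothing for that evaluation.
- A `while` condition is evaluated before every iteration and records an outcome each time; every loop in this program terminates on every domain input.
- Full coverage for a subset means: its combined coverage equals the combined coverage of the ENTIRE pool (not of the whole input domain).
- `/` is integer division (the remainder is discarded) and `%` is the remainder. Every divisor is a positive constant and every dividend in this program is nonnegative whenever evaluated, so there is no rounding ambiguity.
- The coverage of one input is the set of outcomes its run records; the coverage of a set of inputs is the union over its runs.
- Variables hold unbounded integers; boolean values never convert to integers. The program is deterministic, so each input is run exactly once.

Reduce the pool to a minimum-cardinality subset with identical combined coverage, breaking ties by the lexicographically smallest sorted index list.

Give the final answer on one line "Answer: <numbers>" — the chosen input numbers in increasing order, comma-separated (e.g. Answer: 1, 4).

#1 (c=5, k=7) -> covered: B1=T, B2=E, B4=F, B5=F, B6=T, B8=T, B9=T, B9=F, B10=F
#2 (c=2, k=9) -> covered: B1=F, B2=E, B3=F, B4=T, B6=F, B7=F, B8=T, B9=T, B9=F, B10=T
#3 (c=1, k=3) -> covered: B1=T, B2=E, B4=T, B6=F, B7=F, B8=T, B9=T, B9=F, B10=T
#4 (c=5, k=2) -> covered: B1=T, B2=E, B4=F, B5=F, B6=T, B8=T, B9=T, B9=F, B10=T
#5 (c=4, k=10) -> covered: B1=T, B2=S, B4=T, B6=T, B8=T, B9=T, B9=F, B10=T
#6 (c=3, k=8) -> covered: B1=F, B2=E, B3=F, B4=T, B6=F, B7=F, B8=T, B9=T, B9=F, B10=T
#7 (c=3, k=11) -> covered: B1=F, B2=E, B3=F, B4=T, B6=F, B7=F, B8=T, B9=T, B9=F, B10=T
#8 (c=4, k=2) -> covered: B1=T, B2=E, B4=T, B6=T, B8=T, B9=T, B9=F, B10=T
#9 (c=3, k=4) -> covered: B1=T, B2=E, B4=T, B6=F, B7=F, B8=T, B9=T, B9=F, B10=T
pool-wide coverage (16 outcomes): B1=T, B1=F, B2=S, B2=E, B3=F, B4=T, B4=F, B5=F, B6=T, B6=F, B7=F, B8=T, B9=T, B9=F, B10=T, B10=F
size 1 is not enough: best union over all size-1 subsets is 10/16
size 2 is not enough: best union over all size-2 subsets is 15/16
inputs {1, 2, 5} (size 3) cover everything; no size-3 subset with a lexicographically smaller index list covers all 16

Answer: 1, 2, 5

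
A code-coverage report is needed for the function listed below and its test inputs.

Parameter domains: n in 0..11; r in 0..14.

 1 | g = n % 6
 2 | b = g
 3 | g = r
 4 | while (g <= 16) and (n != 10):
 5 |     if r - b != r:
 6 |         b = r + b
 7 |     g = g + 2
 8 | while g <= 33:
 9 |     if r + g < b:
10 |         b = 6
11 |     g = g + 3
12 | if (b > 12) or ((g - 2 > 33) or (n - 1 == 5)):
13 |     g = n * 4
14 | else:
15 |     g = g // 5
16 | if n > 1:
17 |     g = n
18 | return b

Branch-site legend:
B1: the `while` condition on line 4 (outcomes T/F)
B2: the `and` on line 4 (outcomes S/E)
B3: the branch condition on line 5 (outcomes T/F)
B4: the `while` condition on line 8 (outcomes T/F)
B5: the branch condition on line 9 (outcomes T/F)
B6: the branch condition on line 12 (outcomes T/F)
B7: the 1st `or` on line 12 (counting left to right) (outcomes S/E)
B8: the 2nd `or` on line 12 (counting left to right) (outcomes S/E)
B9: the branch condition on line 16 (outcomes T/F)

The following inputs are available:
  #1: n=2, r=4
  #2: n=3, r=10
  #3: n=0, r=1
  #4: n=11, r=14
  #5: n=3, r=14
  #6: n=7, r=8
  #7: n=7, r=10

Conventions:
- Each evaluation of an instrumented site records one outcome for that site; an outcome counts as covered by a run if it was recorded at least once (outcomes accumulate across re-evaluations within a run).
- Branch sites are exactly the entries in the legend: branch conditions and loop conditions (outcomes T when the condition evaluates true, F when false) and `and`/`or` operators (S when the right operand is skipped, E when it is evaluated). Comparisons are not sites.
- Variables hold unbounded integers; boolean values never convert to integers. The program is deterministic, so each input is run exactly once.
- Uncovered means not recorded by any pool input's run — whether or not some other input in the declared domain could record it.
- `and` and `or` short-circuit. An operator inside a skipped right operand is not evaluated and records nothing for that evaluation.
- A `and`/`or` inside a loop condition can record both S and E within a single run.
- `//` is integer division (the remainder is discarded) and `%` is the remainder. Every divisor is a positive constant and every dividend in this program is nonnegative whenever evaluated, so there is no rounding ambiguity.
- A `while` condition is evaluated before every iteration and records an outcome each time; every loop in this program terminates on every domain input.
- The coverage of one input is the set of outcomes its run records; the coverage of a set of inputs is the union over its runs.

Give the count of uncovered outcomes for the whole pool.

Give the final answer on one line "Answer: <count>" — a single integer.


input #1, n=2, r=4: events B2->E, B1->T, B3->T, B2->E, B1->T, B3->T, B2->E, B1->T, B3->T, B2->E, B1->T, B3->T, B2->E, B1->T, ...; outcomes B1=T, B1=F, B2=S, B2=E, B3=T, B4=T, B4=F, B5=T, B5=F, B6=T, B7=E, B8=S, B9=T
input #2, n=3, r=10: events B2->E, B1->T, B3->T, B2->E, B1->T, B3->T, B2->E, B1->T, B3->T, B2->E, B1->T, B3->T, B2->S, B1->F, ...; outcomes B1=T, B1=F, B2=S, B2=E, B3=T, B4=T, B4=F, B5=T, B5=F, B6=T, B7=E, B8=S, B9=T
input #3, n=0, r=1: events B2->E, B1->T, B3->F, B2->E, B1->T, B3->F, B2->E, B1->T, B3->F, B2->E, B1->T, B3->F, B2->E, B1->T, ...; outcomes B1=T, B1=F, B2=S, B2=E, B3=F, B4=T, B4=F, B5=F, B6=F, B7=E, B8=E, B9=F
input #4, n=11, r=14: events B2->E, B1->T, B3->T, B2->E, B1->T, B3->T, B2->S, B1->F, B4->T, B5->T, B4->T, B5->F, B4->T, B5->F, ...; outcomes B1=T, B1=F, B2=S, B2=E, B3=T, B4=T, B4=F, B5=T, B5=F, B6=T, B7=E, B8=S, B9=T
input #5, n=3, r=14: events B2->E, B1->T, B3->T, B2->E, B1->T, B3->T, B2->S, B1->F, B4->T, B5->F, B4->T, B5->F, B4->T, B5->F, ...; outcomes B1=T, B1=F, B2=S, B2=E, B3=T, B4=T, B4=F, B5=F, B6=T, B7=S, B9=T
input #6, n=7, r=8: events B2->E, B1->T, B3->T, B2->E, B1->T, B3->T, B2->E, B1->T, B3->T, B2->E, B1->T, B3->T, B2->E, B1->T, ...; outcomes B1=T, B1=F, B2=S, B2=E, B3=T, B4=T, B4=F, B5=T, B5=F, B6=T, B7=E, B8=S, B9=T
input #7, n=7, r=10: events B2->E, B1->T, B3->T, B2->E, B1->T, B3->T, B2->E, B1->T, B3->T, B2->E, B1->T, B3->T, B2->S, B1->F, ...; outcomes B1=T, B1=F, B2=S, B2=E, B3=T, B4=T, B4=F, B5=T, B5=F, B6=T, B7=E, B8=S, B9=T
union over the pool: B1=T, B1=F, B2=S, B2=E, B3=T, B3=F, B4=T, B4=F, B5=T, B5=F, B6=T, B6=F, B7=S, B7=E, B8=S, B8=E, B9=T, B9=F
uncovered (0 of 18): none
Answer: 0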